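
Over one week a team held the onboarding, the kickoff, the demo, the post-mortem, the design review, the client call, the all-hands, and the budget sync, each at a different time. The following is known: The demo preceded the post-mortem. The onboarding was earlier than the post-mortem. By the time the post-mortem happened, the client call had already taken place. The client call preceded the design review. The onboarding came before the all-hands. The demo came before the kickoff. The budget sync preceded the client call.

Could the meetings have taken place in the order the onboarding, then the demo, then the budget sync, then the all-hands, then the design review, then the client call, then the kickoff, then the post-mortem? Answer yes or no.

no

The constraints require the client call before the design review, but in the proposed sequence the design review appears ahead of the client call. That one violation is enough.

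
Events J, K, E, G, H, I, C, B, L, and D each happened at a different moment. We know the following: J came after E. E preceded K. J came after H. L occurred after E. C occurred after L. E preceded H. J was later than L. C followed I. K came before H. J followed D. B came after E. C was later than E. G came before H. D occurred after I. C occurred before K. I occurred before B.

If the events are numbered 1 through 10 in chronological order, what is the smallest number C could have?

4

E, I, and L must all come before C — 3 forced predecessors.
Nothing else is forced ahead of C, so its earliest slot is position 3 + 1 = 4.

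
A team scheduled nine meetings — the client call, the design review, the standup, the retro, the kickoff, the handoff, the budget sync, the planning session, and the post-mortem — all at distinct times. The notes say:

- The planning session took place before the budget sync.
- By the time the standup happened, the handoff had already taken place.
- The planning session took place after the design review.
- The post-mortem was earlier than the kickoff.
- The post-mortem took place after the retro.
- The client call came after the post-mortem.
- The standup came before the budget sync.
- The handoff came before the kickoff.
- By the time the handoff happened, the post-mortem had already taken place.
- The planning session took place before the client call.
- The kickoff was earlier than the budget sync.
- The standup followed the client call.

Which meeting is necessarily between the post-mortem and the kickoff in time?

the handoff

Tracing the constraints gives the post-mortem → the handoff → the kickoff, so the handoff sits after the post-mortem and before the kickoff.
No other meeting is forced both after the post-mortem and before the kickoff.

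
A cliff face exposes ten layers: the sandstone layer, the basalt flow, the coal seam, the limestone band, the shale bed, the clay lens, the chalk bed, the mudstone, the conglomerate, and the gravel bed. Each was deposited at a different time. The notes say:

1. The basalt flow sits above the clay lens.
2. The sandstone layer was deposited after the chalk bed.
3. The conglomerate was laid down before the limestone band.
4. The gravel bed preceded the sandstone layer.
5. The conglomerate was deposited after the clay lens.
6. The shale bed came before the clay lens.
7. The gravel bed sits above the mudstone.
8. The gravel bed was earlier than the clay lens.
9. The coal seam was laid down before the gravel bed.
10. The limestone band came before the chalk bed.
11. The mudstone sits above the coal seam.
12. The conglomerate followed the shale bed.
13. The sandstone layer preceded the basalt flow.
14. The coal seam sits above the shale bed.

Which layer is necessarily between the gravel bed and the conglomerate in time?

the clay lens

Tracing the constraints gives the gravel bed → the clay lens → the conglomerate, so the clay lens sits after the gravel bed and before the conglomerate.
No other layer is forced both after the gravel bed and before the conglomerate.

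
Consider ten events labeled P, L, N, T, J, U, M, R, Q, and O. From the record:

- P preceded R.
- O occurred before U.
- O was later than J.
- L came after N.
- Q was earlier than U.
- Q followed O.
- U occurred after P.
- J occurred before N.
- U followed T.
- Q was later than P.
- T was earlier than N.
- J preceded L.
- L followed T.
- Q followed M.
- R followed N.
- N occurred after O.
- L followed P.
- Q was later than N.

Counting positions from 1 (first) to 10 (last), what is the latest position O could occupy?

5

O must come before L, N, Q, R, and U — 5 events forced after it.
Everything else can be placed before O in some valid order, so O can sit as late as position 10 − 5 = 5.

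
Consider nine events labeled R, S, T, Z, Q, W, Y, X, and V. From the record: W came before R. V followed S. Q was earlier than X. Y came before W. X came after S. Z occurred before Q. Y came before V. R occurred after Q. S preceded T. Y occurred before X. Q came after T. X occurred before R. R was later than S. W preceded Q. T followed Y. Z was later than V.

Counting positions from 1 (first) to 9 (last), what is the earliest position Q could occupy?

7

S, T, V, W, Y, and Z must all come before Q — 6 forced predecessors.
Nothing else is forced ahead of Q, so its earliest slot is position 6 + 1 = 7.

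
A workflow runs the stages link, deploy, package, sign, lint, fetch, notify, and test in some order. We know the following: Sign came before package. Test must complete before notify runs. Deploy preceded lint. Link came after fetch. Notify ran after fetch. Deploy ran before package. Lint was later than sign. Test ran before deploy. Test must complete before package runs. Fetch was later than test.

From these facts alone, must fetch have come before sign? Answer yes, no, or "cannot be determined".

No chain of stated constraints runs from fetch to sign, and none runs from sign to fetch either.
So the relative order of fetch and sign is not fixed by the given facts.

cannot be determined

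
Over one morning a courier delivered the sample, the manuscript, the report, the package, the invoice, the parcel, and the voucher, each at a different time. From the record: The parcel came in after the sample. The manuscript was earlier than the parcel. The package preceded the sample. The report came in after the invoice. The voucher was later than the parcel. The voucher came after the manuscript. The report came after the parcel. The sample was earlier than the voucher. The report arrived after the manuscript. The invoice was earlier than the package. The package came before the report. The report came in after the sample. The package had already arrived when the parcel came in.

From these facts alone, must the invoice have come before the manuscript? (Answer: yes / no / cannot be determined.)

cannot be determined

No chain of stated constraints runs from the invoice to the manuscript, and none runs from the manuscript to the invoice either.
So the relative order of the invoice and the manuscript is not fixed by the given facts.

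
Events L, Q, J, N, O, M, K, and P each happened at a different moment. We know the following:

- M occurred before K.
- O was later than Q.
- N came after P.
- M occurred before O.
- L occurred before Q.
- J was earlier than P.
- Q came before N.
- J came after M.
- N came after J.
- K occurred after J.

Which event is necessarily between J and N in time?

P

Tracing the constraints gives J → P → N, so P sits after J and before N.
No other event is forced both after J and before N.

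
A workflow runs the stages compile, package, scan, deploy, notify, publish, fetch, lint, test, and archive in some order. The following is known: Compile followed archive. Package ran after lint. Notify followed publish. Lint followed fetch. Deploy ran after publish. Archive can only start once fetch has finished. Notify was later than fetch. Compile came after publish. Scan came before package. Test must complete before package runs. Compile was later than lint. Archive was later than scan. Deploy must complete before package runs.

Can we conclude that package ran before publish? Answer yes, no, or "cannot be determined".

Tracing the constraints gives publish → deploy → package, so publish must come before package.
That means package cannot be before publish.

no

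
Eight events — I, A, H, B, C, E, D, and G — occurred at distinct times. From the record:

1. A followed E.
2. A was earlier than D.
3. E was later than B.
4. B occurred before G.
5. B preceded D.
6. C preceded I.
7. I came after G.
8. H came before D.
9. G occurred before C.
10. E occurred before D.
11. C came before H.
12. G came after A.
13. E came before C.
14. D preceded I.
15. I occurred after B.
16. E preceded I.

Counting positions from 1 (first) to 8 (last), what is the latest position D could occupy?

7

D must come before I — 1 event forced after it.
Everything else can be placed before D in some valid order, so D can sit as late as position 8 − 1 = 7.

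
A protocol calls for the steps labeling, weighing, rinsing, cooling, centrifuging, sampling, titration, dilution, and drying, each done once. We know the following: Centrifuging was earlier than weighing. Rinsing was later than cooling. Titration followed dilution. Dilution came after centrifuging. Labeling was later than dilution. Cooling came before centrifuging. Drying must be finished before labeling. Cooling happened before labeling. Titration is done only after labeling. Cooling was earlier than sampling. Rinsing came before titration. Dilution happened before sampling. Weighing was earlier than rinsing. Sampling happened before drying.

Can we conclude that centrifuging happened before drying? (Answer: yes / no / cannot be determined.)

yes

Chain the constraints: centrifuging → dilution → sampling → drying. Each link is directly stated, so centrifuging comes before drying.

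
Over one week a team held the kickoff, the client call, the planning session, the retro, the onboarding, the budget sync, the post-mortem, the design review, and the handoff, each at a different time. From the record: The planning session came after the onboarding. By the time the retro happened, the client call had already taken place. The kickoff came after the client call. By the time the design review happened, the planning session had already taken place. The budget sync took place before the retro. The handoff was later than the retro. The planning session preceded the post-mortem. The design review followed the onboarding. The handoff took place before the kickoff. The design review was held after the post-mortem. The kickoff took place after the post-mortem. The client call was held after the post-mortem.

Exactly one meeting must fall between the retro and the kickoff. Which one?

Tracing the constraints gives the retro → the handoff → the kickoff, so the handoff sits after the retro and before the kickoff.
No other meeting is forced both after the retro and before the kickoff.

the handoff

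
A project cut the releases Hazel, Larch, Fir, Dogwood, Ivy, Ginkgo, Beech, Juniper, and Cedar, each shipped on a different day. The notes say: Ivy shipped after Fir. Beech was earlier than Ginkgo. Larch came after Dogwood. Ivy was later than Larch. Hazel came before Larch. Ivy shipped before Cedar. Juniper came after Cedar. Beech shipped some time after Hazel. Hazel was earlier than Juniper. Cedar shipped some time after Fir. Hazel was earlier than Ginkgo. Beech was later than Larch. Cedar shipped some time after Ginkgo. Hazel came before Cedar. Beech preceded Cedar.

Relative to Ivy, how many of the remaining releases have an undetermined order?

Forced before Ivy: Dogwood, Fir, Hazel, and Larch; forced after Ivy: Cedar and Juniper.
That leaves Beech and Ginkgo with no forced order relative to Ivy — 2.

2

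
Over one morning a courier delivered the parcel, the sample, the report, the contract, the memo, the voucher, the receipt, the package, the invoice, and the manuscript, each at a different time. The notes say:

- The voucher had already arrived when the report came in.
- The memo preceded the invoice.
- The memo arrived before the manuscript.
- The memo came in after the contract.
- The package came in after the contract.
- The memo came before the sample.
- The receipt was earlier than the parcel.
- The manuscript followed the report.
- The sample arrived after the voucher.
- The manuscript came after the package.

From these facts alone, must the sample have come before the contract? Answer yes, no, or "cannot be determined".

Tracing the constraints gives the contract → the memo → the sample, so the contract must come before the sample.
That means the sample cannot be before the contract.

no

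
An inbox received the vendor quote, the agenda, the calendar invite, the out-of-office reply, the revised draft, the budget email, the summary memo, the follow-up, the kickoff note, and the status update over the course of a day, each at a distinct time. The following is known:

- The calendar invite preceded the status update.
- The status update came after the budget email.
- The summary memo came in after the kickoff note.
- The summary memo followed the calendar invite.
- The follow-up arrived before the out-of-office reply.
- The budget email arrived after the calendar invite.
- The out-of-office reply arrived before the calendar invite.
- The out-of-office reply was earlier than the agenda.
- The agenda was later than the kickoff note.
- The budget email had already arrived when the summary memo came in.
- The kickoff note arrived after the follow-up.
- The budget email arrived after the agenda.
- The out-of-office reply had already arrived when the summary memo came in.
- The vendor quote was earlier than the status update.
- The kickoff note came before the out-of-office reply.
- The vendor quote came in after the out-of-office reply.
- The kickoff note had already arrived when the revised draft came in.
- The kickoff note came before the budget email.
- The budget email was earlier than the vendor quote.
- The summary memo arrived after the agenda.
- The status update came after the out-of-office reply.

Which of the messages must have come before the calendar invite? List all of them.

Directly stated before the calendar invite: the out-of-office reply.
The follow-up reaches the calendar invite via the follow-up → the out-of-office reply → the calendar invite.
The kickoff note reaches the calendar invite via the kickoff note → the out-of-office reply → the calendar invite.
No chain forces the revised draft (or any of the others) ahead of the calendar invite.

the follow-up, the kickoff note, the out-of-office reply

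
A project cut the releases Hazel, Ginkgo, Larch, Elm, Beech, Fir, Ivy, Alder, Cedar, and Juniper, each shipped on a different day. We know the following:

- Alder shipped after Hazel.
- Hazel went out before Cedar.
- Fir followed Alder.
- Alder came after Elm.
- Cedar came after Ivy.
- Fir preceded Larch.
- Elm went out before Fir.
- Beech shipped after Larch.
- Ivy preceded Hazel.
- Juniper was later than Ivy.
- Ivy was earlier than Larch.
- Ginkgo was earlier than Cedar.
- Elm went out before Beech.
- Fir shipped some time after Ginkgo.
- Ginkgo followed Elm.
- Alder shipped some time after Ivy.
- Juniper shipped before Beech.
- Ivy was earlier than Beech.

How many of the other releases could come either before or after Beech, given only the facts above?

1

Forced before Beech: Alder, Elm, Fir, Ginkgo, Hazel, Ivy, Juniper, and Larch.
That leaves Cedar with no forced order relative to Beech — 1.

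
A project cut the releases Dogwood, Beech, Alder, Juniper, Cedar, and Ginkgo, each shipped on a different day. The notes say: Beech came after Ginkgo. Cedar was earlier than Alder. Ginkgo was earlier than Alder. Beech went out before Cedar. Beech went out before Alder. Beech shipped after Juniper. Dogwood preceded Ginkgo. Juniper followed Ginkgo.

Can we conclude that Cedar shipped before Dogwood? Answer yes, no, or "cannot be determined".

no

Tracing the constraints gives Dogwood → Ginkgo → Beech → Cedar, so Dogwood must come before Cedar.
That means Cedar cannot be before Dogwood.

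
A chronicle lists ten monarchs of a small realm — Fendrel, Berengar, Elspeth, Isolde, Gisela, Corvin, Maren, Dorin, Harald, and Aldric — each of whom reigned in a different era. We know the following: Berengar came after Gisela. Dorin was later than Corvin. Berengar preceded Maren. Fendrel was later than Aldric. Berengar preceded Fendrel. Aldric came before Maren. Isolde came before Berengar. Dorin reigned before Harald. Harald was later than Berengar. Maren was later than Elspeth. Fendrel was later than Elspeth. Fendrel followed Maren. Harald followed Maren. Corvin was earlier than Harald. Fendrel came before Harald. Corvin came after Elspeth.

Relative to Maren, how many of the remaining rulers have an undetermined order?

2

Forced before Maren: Aldric, Berengar, Elspeth, Gisela, and Isolde; forced after Maren: Fendrel and Harald.
That leaves Corvin and Dorin with no forced order relative to Maren — 2.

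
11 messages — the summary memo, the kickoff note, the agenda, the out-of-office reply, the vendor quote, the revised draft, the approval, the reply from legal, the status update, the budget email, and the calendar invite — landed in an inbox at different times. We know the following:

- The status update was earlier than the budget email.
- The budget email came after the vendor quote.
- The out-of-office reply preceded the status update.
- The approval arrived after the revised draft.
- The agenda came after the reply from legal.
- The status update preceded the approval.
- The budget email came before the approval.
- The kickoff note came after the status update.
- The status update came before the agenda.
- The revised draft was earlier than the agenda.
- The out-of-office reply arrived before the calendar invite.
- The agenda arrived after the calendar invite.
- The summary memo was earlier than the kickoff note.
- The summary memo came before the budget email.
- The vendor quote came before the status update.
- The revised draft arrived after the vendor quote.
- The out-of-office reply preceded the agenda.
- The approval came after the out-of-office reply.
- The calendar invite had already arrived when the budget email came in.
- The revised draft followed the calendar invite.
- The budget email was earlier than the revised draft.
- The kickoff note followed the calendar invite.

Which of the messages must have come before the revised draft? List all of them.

Directly stated before the revised draft: the budget email, the calendar invite, and the vendor quote.
The out-of-office reply reaches the revised draft via the out-of-office reply → the calendar invite → the revised draft.
The status update reaches the revised draft via the status update → the budget email → the revised draft.
The summary memo reaches the revised draft via the summary memo → the budget email → the revised draft.
No chain forces the kickoff note (or any of the others) ahead of the revised draft.

the budget email, the calendar invite, the out-of-office reply, the status update, the summary memo, the vendor quote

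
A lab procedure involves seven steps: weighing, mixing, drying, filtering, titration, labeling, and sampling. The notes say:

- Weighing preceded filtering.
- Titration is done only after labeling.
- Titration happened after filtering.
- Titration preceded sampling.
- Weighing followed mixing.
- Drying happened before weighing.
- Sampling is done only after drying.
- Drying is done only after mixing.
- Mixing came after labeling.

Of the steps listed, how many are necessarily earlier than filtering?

4

Directly stated before filtering: weighing.
Drying reaches filtering via drying → weighing → filtering.
Labeling reaches filtering via labeling → mixing → weighing → filtering.
Mixing reaches filtering via mixing → weighing → filtering.
That's drying, labeling, mixing, and weighing — 4 in all.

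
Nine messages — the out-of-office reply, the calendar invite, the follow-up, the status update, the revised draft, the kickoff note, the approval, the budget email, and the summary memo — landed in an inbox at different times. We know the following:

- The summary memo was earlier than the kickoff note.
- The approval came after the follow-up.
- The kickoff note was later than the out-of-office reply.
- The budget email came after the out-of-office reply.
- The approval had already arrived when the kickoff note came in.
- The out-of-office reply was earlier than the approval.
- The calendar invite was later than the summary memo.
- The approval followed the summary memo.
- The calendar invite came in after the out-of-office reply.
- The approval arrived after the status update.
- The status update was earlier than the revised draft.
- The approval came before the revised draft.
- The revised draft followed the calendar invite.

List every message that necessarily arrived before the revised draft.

Directly stated before the revised draft: the approval, the calendar invite, and the status update.
The follow-up reaches the revised draft via the follow-up → the approval → the revised draft.
The out-of-office reply reaches the revised draft via the out-of-office reply → the approval → the revised draft.
The summary memo reaches the revised draft via the summary memo → the approval → the revised draft.
No chain forces the kickoff note (or any of the others) ahead of the revised draft.

the approval, the calendar invite, the follow-up, the out-of-office reply, the status update, the summary memo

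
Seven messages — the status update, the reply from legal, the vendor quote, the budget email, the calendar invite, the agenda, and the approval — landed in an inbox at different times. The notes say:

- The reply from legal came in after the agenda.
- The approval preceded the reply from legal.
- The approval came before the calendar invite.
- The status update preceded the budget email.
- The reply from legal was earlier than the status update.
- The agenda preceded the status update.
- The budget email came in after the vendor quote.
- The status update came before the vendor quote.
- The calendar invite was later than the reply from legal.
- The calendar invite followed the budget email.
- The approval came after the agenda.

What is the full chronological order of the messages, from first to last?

The constraints fix every adjacent pair, so only one ordering works:
the agenda → the approval → the reply from legal → the status update → the vendor quote → the budget email → the calendar invite.

the agenda, the approval, the reply from legal, the status update, the vendor quote, the budget email, the calendar invite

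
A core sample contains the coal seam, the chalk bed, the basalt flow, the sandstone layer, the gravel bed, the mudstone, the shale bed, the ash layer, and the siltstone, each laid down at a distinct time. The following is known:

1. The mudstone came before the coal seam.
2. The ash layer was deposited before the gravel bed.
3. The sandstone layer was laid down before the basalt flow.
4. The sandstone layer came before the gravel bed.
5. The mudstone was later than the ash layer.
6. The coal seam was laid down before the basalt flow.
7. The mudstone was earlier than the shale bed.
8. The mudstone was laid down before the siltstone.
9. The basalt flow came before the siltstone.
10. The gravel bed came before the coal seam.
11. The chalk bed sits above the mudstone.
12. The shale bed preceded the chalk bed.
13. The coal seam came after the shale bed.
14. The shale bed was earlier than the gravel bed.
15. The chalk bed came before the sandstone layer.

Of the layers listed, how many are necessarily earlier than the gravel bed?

5

Directly stated before the gravel bed: the ash layer, the sandstone layer, and the shale bed.
The chalk bed reaches the gravel bed via the chalk bed → the sandstone layer → the gravel bed.
The mudstone reaches the gravel bed via the mudstone → the shale bed → the gravel bed.
No chain forces the coal seam (or any of the others) ahead of the gravel bed.
That's the ash layer, the chalk bed, the mudstone, the sandstone layer, and the shale bed — 5 in all.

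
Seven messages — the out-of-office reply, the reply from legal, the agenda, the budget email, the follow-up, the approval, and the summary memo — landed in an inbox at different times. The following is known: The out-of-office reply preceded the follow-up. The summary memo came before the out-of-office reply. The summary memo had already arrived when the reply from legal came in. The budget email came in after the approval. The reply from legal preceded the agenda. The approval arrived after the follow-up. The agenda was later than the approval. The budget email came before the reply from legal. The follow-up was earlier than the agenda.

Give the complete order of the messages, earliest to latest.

the summary memo, the out-of-office reply, the follow-up, the approval, the budget email, the reply from legal, the agenda

The constraints fix every adjacent pair, so only one ordering works:
the summary memo → the out-of-office reply → the follow-up → the approval → the budget email → the reply from legal → the agenda.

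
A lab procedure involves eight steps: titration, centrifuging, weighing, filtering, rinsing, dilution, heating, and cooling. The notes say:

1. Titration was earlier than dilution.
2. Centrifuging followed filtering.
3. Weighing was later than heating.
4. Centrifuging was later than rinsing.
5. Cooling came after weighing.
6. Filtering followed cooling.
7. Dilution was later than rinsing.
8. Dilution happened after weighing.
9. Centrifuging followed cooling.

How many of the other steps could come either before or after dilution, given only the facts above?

3

Forced before dilution: heating, rinsing, titration, and weighing.
That leaves centrifuging, cooling, and filtering with no forced order relative to dilution — 3.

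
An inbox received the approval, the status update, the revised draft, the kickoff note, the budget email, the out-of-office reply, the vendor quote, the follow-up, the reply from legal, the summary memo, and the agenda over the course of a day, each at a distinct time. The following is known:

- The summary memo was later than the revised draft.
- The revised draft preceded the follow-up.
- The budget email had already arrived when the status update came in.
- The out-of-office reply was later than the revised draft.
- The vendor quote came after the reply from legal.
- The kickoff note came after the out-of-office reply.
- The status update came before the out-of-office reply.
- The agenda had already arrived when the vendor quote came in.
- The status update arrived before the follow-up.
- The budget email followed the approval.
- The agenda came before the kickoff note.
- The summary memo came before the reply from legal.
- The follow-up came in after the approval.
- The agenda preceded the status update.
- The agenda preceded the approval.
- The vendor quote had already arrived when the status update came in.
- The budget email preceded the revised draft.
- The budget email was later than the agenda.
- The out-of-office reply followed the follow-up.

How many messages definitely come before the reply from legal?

5

Directly stated before the reply from legal: the summary memo.
The agenda reaches the reply from legal via the agenda → the budget email → the revised draft → the summary memo → the reply from legal.
The approval reaches the reply from legal via the approval → the budget email → the revised draft → the summary memo → the reply from legal.
The budget email reaches the reply from legal via the budget email → the revised draft → the summary memo → the reply from legal.
Likewise the revised draft reaches the reply from legal by chaining the stated constraints.
No chain forces the follow-up (or any of the others) ahead of the reply from legal.
That's the agenda, the approval, the budget email, the revised draft, and the summary memo — 5 in all.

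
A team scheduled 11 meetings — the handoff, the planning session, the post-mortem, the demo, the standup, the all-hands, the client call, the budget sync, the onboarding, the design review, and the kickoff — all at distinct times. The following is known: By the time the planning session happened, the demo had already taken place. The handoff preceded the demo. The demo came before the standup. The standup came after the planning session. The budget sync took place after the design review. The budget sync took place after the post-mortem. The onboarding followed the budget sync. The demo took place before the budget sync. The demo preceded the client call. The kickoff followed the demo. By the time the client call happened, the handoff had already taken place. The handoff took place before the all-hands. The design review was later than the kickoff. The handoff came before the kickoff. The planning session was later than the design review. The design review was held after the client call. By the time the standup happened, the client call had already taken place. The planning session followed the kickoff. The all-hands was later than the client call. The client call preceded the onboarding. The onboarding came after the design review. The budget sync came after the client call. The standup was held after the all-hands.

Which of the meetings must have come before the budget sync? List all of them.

Directly stated before the budget sync: the client call, the demo, the design review, and the post-mortem.
The handoff reaches the budget sync via the handoff → the client call → the budget sync.
The kickoff reaches the budget sync via the kickoff → the design review → the budget sync.

the client call, the demo, the design review, the handoff, the kickoff, the post-mortem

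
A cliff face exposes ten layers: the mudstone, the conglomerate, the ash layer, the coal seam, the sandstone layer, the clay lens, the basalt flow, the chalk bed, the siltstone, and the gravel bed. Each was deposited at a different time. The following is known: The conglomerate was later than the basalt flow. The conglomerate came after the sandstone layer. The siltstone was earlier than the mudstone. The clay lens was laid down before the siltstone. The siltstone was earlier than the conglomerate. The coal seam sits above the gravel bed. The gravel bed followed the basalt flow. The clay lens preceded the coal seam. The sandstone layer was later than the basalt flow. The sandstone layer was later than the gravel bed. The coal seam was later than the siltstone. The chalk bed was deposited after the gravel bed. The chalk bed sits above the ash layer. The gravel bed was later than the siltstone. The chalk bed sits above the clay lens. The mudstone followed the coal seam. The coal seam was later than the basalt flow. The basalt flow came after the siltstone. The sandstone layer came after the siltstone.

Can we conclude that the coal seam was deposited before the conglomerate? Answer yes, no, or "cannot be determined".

cannot be determined

No chain of stated constraints runs from the coal seam to the conglomerate, and none runs from the conglomerate to the coal seam either.
So the relative order of the coal seam and the conglomerate is not fixed by the given facts.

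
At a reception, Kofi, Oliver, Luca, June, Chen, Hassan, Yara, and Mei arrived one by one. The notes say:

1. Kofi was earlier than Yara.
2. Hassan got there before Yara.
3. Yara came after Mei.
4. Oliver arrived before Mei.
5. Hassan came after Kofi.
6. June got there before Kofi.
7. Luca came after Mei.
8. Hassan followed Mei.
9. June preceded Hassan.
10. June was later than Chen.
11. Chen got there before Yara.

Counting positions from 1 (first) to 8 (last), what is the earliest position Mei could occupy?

Oliver must come before Mei — 1 forced predecessor.
Nothing else is forced ahead of Mei, so their earliest slot is position 1 + 1 = 2.

2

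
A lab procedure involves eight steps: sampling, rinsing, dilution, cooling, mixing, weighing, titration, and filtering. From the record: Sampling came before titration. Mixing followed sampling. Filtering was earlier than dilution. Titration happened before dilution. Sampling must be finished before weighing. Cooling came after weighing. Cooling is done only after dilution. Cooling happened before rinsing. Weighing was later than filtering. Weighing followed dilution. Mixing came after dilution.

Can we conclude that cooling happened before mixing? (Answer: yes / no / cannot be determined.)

cannot be determined

No chain of stated constraints runs from cooling to mixing, and none runs from mixing to cooling either.
So the relative order of cooling and mixing is not fixed by the given facts.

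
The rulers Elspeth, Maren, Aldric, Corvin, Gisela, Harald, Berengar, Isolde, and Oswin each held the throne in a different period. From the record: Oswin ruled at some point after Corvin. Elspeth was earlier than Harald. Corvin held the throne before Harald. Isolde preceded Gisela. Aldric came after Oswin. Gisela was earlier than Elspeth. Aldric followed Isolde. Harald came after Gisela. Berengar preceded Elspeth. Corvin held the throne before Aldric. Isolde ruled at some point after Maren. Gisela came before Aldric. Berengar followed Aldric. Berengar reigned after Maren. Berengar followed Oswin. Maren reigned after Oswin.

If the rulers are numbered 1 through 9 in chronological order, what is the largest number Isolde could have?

Isolde must come before Aldric, Berengar, Elspeth, Gisela, and Harald — 5 rulers forced after them.
Everything else can be placed before Isolde in some valid order, so Isolde can sit as late as position 9 − 5 = 4.

4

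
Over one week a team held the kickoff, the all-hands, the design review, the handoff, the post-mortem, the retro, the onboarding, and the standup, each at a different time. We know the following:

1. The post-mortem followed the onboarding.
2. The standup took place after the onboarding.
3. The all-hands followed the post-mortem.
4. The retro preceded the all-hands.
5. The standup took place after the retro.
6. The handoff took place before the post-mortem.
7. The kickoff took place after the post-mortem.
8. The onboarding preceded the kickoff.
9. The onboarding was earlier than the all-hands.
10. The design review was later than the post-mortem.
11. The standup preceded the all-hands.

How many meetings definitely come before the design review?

Directly stated before the design review: the post-mortem.
The handoff reaches the design review via the handoff → the post-mortem → the design review.
The onboarding reaches the design review via the onboarding → the post-mortem → the design review.
No chain forces the retro (or any of the others) ahead of the design review.
That's the handoff, the onboarding, and the post-mortem — 3 in all.

3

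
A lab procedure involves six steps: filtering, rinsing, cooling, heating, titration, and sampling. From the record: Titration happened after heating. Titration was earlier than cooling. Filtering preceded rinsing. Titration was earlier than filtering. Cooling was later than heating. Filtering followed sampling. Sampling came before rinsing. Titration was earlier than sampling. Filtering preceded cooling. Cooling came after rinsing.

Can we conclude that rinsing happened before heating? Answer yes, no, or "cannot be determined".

no

Tracing the constraints gives heating → titration → sampling → rinsing, so heating must come before rinsing.
That means rinsing cannot be before heating.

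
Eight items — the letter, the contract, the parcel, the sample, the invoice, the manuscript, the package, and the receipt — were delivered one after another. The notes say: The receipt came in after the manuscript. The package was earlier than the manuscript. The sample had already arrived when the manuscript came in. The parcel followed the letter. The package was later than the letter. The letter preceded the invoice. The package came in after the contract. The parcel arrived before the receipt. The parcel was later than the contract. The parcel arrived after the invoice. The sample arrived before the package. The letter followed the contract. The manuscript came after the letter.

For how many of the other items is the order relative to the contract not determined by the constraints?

Forced after the contract: the invoice, the letter, the manuscript, the package, the parcel, and the receipt.
That leaves the sample with no forced order relative to the contract — 1.

1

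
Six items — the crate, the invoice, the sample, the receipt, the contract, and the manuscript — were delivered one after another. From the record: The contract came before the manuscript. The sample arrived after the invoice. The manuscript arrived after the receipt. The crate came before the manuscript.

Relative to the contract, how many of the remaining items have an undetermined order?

4

Forced after the contract: the manuscript.
That leaves the crate, the invoice, the receipt, and the sample with no forced order relative to the contract — 4.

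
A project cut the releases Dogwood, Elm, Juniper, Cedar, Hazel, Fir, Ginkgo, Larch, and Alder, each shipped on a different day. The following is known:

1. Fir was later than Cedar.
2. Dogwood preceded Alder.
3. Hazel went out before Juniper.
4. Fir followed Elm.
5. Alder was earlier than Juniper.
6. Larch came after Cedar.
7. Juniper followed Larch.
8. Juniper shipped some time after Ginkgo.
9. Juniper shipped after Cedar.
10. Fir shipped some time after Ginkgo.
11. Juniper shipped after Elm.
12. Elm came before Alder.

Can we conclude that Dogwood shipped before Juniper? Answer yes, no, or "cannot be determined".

yes

Chain the constraints: Dogwood → Alder → Juniper. Each link is directly stated, so Dogwood comes before Juniper.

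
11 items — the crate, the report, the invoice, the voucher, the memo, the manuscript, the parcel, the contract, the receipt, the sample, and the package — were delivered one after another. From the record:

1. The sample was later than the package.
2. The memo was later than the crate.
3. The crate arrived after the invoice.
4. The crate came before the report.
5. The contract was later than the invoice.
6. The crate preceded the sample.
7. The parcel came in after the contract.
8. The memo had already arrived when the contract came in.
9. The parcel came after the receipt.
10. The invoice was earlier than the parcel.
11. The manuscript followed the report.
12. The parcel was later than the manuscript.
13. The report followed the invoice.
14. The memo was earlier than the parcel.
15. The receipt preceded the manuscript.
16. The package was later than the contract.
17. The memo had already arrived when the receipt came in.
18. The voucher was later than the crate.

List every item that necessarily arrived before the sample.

Directly stated before the sample: the crate and the package.
The contract reaches the sample via the contract → the package → the sample.
The invoice reaches the sample via the invoice → the crate → the sample.
The memo reaches the sample via the memo → the contract → the package → the sample.
No chain forces the manuscript (or any of the others) ahead of the sample.

the contract, the crate, the invoice, the memo, the package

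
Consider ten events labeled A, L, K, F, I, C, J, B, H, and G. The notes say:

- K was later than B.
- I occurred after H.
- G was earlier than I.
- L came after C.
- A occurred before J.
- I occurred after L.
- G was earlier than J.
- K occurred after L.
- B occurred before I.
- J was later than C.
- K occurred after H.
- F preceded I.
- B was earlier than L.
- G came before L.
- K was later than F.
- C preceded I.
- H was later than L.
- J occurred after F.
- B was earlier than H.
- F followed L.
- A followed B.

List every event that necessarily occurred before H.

Directly stated before H: B and L.
C reaches H via C → L → H.
G reaches H via G → L → H.

B, C, G, L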